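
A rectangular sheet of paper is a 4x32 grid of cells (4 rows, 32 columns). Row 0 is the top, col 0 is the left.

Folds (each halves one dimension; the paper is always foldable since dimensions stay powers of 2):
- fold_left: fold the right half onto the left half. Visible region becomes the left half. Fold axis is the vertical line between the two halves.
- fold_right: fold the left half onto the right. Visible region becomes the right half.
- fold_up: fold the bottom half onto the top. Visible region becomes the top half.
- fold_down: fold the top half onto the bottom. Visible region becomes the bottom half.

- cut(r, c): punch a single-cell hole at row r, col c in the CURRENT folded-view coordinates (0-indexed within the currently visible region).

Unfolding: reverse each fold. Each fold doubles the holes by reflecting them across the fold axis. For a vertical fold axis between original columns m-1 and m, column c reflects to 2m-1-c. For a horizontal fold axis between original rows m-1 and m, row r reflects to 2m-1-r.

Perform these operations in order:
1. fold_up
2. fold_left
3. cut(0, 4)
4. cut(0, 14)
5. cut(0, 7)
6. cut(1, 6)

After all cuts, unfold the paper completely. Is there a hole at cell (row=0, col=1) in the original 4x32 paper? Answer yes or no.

Answer: no

Derivation:
Op 1 fold_up: fold axis h@2; visible region now rows[0,2) x cols[0,32) = 2x32
Op 2 fold_left: fold axis v@16; visible region now rows[0,2) x cols[0,16) = 2x16
Op 3 cut(0, 4): punch at orig (0,4); cuts so far [(0, 4)]; region rows[0,2) x cols[0,16) = 2x16
Op 4 cut(0, 14): punch at orig (0,14); cuts so far [(0, 4), (0, 14)]; region rows[0,2) x cols[0,16) = 2x16
Op 5 cut(0, 7): punch at orig (0,7); cuts so far [(0, 4), (0, 7), (0, 14)]; region rows[0,2) x cols[0,16) = 2x16
Op 6 cut(1, 6): punch at orig (1,6); cuts so far [(0, 4), (0, 7), (0, 14), (1, 6)]; region rows[0,2) x cols[0,16) = 2x16
Unfold 1 (reflect across v@16): 8 holes -> [(0, 4), (0, 7), (0, 14), (0, 17), (0, 24), (0, 27), (1, 6), (1, 25)]
Unfold 2 (reflect across h@2): 16 holes -> [(0, 4), (0, 7), (0, 14), (0, 17), (0, 24), (0, 27), (1, 6), (1, 25), (2, 6), (2, 25), (3, 4), (3, 7), (3, 14), (3, 17), (3, 24), (3, 27)]
Holes: [(0, 4), (0, 7), (0, 14), (0, 17), (0, 24), (0, 27), (1, 6), (1, 25), (2, 6), (2, 25), (3, 4), (3, 7), (3, 14), (3, 17), (3, 24), (3, 27)]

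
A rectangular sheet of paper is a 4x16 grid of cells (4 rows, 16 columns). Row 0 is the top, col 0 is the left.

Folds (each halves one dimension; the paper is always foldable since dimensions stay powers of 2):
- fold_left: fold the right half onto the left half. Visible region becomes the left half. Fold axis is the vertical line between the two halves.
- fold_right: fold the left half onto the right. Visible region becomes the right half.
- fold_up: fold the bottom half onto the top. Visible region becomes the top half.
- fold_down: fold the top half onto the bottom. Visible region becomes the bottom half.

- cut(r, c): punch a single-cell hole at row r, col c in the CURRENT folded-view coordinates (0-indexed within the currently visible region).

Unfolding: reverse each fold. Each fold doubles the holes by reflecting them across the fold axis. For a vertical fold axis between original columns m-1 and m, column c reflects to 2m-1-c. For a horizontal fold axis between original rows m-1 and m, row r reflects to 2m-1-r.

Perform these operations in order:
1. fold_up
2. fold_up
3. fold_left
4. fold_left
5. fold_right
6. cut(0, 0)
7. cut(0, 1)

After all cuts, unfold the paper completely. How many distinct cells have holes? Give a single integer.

Answer: 64

Derivation:
Op 1 fold_up: fold axis h@2; visible region now rows[0,2) x cols[0,16) = 2x16
Op 2 fold_up: fold axis h@1; visible region now rows[0,1) x cols[0,16) = 1x16
Op 3 fold_left: fold axis v@8; visible region now rows[0,1) x cols[0,8) = 1x8
Op 4 fold_left: fold axis v@4; visible region now rows[0,1) x cols[0,4) = 1x4
Op 5 fold_right: fold axis v@2; visible region now rows[0,1) x cols[2,4) = 1x2
Op 6 cut(0, 0): punch at orig (0,2); cuts so far [(0, 2)]; region rows[0,1) x cols[2,4) = 1x2
Op 7 cut(0, 1): punch at orig (0,3); cuts so far [(0, 2), (0, 3)]; region rows[0,1) x cols[2,4) = 1x2
Unfold 1 (reflect across v@2): 4 holes -> [(0, 0), (0, 1), (0, 2), (0, 3)]
Unfold 2 (reflect across v@4): 8 holes -> [(0, 0), (0, 1), (0, 2), (0, 3), (0, 4), (0, 5), (0, 6), (0, 7)]
Unfold 3 (reflect across v@8): 16 holes -> [(0, 0), (0, 1), (0, 2), (0, 3), (0, 4), (0, 5), (0, 6), (0, 7), (0, 8), (0, 9), (0, 10), (0, 11), (0, 12), (0, 13), (0, 14), (0, 15)]
Unfold 4 (reflect across h@1): 32 holes -> [(0, 0), (0, 1), (0, 2), (0, 3), (0, 4), (0, 5), (0, 6), (0, 7), (0, 8), (0, 9), (0, 10), (0, 11), (0, 12), (0, 13), (0, 14), (0, 15), (1, 0), (1, 1), (1, 2), (1, 3), (1, 4), (1, 5), (1, 6), (1, 7), (1, 8), (1, 9), (1, 10), (1, 11), (1, 12), (1, 13), (1, 14), (1, 15)]
Unfold 5 (reflect across h@2): 64 holes -> [(0, 0), (0, 1), (0, 2), (0, 3), (0, 4), (0, 5), (0, 6), (0, 7), (0, 8), (0, 9), (0, 10), (0, 11), (0, 12), (0, 13), (0, 14), (0, 15), (1, 0), (1, 1), (1, 2), (1, 3), (1, 4), (1, 5), (1, 6), (1, 7), (1, 8), (1, 9), (1, 10), (1, 11), (1, 12), (1, 13), (1, 14), (1, 15), (2, 0), (2, 1), (2, 2), (2, 3), (2, 4), (2, 5), (2, 6), (2, 7), (2, 8), (2, 9), (2, 10), (2, 11), (2, 12), (2, 13), (2, 14), (2, 15), (3, 0), (3, 1), (3, 2), (3, 3), (3, 4), (3, 5), (3, 6), (3, 7), (3, 8), (3, 9), (3, 10), (3, 11), (3, 12), (3, 13), (3, 14), (3, 15)]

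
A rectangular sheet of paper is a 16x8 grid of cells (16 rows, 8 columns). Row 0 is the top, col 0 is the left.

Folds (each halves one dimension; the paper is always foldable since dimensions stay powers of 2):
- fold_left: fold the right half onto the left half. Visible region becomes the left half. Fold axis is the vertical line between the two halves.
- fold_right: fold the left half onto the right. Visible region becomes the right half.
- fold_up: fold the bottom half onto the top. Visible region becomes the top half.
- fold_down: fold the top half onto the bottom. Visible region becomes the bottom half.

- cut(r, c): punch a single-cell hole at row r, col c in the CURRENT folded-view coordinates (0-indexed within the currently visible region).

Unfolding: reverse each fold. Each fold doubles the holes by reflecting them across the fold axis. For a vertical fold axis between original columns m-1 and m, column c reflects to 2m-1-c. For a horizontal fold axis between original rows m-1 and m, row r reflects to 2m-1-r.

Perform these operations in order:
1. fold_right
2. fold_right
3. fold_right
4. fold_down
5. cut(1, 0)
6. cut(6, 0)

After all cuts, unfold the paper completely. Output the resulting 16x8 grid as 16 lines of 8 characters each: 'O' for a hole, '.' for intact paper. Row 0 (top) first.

Op 1 fold_right: fold axis v@4; visible region now rows[0,16) x cols[4,8) = 16x4
Op 2 fold_right: fold axis v@6; visible region now rows[0,16) x cols[6,8) = 16x2
Op 3 fold_right: fold axis v@7; visible region now rows[0,16) x cols[7,8) = 16x1
Op 4 fold_down: fold axis h@8; visible region now rows[8,16) x cols[7,8) = 8x1
Op 5 cut(1, 0): punch at orig (9,7); cuts so far [(9, 7)]; region rows[8,16) x cols[7,8) = 8x1
Op 6 cut(6, 0): punch at orig (14,7); cuts so far [(9, 7), (14, 7)]; region rows[8,16) x cols[7,8) = 8x1
Unfold 1 (reflect across h@8): 4 holes -> [(1, 7), (6, 7), (9, 7), (14, 7)]
Unfold 2 (reflect across v@7): 8 holes -> [(1, 6), (1, 7), (6, 6), (6, 7), (9, 6), (9, 7), (14, 6), (14, 7)]
Unfold 3 (reflect across v@6): 16 holes -> [(1, 4), (1, 5), (1, 6), (1, 7), (6, 4), (6, 5), (6, 6), (6, 7), (9, 4), (9, 5), (9, 6), (9, 7), (14, 4), (14, 5), (14, 6), (14, 7)]
Unfold 4 (reflect across v@4): 32 holes -> [(1, 0), (1, 1), (1, 2), (1, 3), (1, 4), (1, 5), (1, 6), (1, 7), (6, 0), (6, 1), (6, 2), (6, 3), (6, 4), (6, 5), (6, 6), (6, 7), (9, 0), (9, 1), (9, 2), (9, 3), (9, 4), (9, 5), (9, 6), (9, 7), (14, 0), (14, 1), (14, 2), (14, 3), (14, 4), (14, 5), (14, 6), (14, 7)]

Answer: ........
OOOOOOOO
........
........
........
........
OOOOOOOO
........
........
OOOOOOOO
........
........
........
........
OOOOOOOO
........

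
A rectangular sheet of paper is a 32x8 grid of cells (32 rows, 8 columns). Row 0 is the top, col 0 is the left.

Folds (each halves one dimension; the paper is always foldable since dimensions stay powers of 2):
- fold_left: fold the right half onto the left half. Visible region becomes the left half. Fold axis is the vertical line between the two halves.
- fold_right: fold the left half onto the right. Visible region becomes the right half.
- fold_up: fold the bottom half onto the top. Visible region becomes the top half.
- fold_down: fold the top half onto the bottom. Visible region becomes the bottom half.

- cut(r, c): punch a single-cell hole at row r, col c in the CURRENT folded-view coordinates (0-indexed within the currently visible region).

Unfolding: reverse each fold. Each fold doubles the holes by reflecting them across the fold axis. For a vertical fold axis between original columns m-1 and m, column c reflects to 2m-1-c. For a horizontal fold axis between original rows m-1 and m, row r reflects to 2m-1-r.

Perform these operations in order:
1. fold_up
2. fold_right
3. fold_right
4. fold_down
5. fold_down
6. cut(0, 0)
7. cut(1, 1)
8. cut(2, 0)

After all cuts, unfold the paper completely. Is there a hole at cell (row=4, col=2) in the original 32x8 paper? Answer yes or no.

Op 1 fold_up: fold axis h@16; visible region now rows[0,16) x cols[0,8) = 16x8
Op 2 fold_right: fold axis v@4; visible region now rows[0,16) x cols[4,8) = 16x4
Op 3 fold_right: fold axis v@6; visible region now rows[0,16) x cols[6,8) = 16x2
Op 4 fold_down: fold axis h@8; visible region now rows[8,16) x cols[6,8) = 8x2
Op 5 fold_down: fold axis h@12; visible region now rows[12,16) x cols[6,8) = 4x2
Op 6 cut(0, 0): punch at orig (12,6); cuts so far [(12, 6)]; region rows[12,16) x cols[6,8) = 4x2
Op 7 cut(1, 1): punch at orig (13,7); cuts so far [(12, 6), (13, 7)]; region rows[12,16) x cols[6,8) = 4x2
Op 8 cut(2, 0): punch at orig (14,6); cuts so far [(12, 6), (13, 7), (14, 6)]; region rows[12,16) x cols[6,8) = 4x2
Unfold 1 (reflect across h@12): 6 holes -> [(9, 6), (10, 7), (11, 6), (12, 6), (13, 7), (14, 6)]
Unfold 2 (reflect across h@8): 12 holes -> [(1, 6), (2, 7), (3, 6), (4, 6), (5, 7), (6, 6), (9, 6), (10, 7), (11, 6), (12, 6), (13, 7), (14, 6)]
Unfold 3 (reflect across v@6): 24 holes -> [(1, 5), (1, 6), (2, 4), (2, 7), (3, 5), (3, 6), (4, 5), (4, 6), (5, 4), (5, 7), (6, 5), (6, 6), (9, 5), (9, 6), (10, 4), (10, 7), (11, 5), (11, 6), (12, 5), (12, 6), (13, 4), (13, 7), (14, 5), (14, 6)]
Unfold 4 (reflect across v@4): 48 holes -> [(1, 1), (1, 2), (1, 5), (1, 6), (2, 0), (2, 3), (2, 4), (2, 7), (3, 1), (3, 2), (3, 5), (3, 6), (4, 1), (4, 2), (4, 5), (4, 6), (5, 0), (5, 3), (5, 4), (5, 7), (6, 1), (6, 2), (6, 5), (6, 6), (9, 1), (9, 2), (9, 5), (9, 6), (10, 0), (10, 3), (10, 4), (10, 7), (11, 1), (11, 2), (11, 5), (11, 6), (12, 1), (12, 2), (12, 5), (12, 6), (13, 0), (13, 3), (13, 4), (13, 7), (14, 1), (14, 2), (14, 5), (14, 6)]
Unfold 5 (reflect across h@16): 96 holes -> [(1, 1), (1, 2), (1, 5), (1, 6), (2, 0), (2, 3), (2, 4), (2, 7), (3, 1), (3, 2), (3, 5), (3, 6), (4, 1), (4, 2), (4, 5), (4, 6), (5, 0), (5, 3), (5, 4), (5, 7), (6, 1), (6, 2), (6, 5), (6, 6), (9, 1), (9, 2), (9, 5), (9, 6), (10, 0), (10, 3), (10, 4), (10, 7), (11, 1), (11, 2), (11, 5), (11, 6), (12, 1), (12, 2), (12, 5), (12, 6), (13, 0), (13, 3), (13, 4), (13, 7), (14, 1), (14, 2), (14, 5), (14, 6), (17, 1), (17, 2), (17, 5), (17, 6), (18, 0), (18, 3), (18, 4), (18, 7), (19, 1), (19, 2), (19, 5), (19, 6), (20, 1), (20, 2), (20, 5), (20, 6), (21, 0), (21, 3), (21, 4), (21, 7), (22, 1), (22, 2), (22, 5), (22, 6), (25, 1), (25, 2), (25, 5), (25, 6), (26, 0), (26, 3), (26, 4), (26, 7), (27, 1), (27, 2), (27, 5), (27, 6), (28, 1), (28, 2), (28, 5), (28, 6), (29, 0), (29, 3), (29, 4), (29, 7), (30, 1), (30, 2), (30, 5), (30, 6)]
Holes: [(1, 1), (1, 2), (1, 5), (1, 6), (2, 0), (2, 3), (2, 4), (2, 7), (3, 1), (3, 2), (3, 5), (3, 6), (4, 1), (4, 2), (4, 5), (4, 6), (5, 0), (5, 3), (5, 4), (5, 7), (6, 1), (6, 2), (6, 5), (6, 6), (9, 1), (9, 2), (9, 5), (9, 6), (10, 0), (10, 3), (10, 4), (10, 7), (11, 1), (11, 2), (11, 5), (11, 6), (12, 1), (12, 2), (12, 5), (12, 6), (13, 0), (13, 3), (13, 4), (13, 7), (14, 1), (14, 2), (14, 5), (14, 6), (17, 1), (17, 2), (17, 5), (17, 6), (18, 0), (18, 3), (18, 4), (18, 7), (19, 1), (19, 2), (19, 5), (19, 6), (20, 1), (20, 2), (20, 5), (20, 6), (21, 0), (21, 3), (21, 4), (21, 7), (22, 1), (22, 2), (22, 5), (22, 6), (25, 1), (25, 2), (25, 5), (25, 6), (26, 0), (26, 3), (26, 4), (26, 7), (27, 1), (27, 2), (27, 5), (27, 6), (28, 1), (28, 2), (28, 5), (28, 6), (29, 0), (29, 3), (29, 4), (29, 7), (30, 1), (30, 2), (30, 5), (30, 6)]

Answer: yes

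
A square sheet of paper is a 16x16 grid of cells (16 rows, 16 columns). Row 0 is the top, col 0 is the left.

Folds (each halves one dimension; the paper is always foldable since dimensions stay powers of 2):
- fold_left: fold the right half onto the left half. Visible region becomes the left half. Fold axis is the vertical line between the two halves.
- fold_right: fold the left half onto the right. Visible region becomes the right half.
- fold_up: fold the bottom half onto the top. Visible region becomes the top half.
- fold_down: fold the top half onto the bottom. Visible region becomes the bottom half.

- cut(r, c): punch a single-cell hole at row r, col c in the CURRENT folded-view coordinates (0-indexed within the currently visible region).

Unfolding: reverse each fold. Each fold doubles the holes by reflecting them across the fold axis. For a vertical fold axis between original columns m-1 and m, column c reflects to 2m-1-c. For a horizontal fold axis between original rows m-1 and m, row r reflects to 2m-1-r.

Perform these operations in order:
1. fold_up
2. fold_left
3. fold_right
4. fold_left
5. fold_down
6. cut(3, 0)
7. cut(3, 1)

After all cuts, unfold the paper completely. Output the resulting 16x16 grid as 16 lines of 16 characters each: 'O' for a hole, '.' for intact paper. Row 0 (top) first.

Op 1 fold_up: fold axis h@8; visible region now rows[0,8) x cols[0,16) = 8x16
Op 2 fold_left: fold axis v@8; visible region now rows[0,8) x cols[0,8) = 8x8
Op 3 fold_right: fold axis v@4; visible region now rows[0,8) x cols[4,8) = 8x4
Op 4 fold_left: fold axis v@6; visible region now rows[0,8) x cols[4,6) = 8x2
Op 5 fold_down: fold axis h@4; visible region now rows[4,8) x cols[4,6) = 4x2
Op 6 cut(3, 0): punch at orig (7,4); cuts so far [(7, 4)]; region rows[4,8) x cols[4,6) = 4x2
Op 7 cut(3, 1): punch at orig (7,5); cuts so far [(7, 4), (7, 5)]; region rows[4,8) x cols[4,6) = 4x2
Unfold 1 (reflect across h@4): 4 holes -> [(0, 4), (0, 5), (7, 4), (7, 5)]
Unfold 2 (reflect across v@6): 8 holes -> [(0, 4), (0, 5), (0, 6), (0, 7), (7, 4), (7, 5), (7, 6), (7, 7)]
Unfold 3 (reflect across v@4): 16 holes -> [(0, 0), (0, 1), (0, 2), (0, 3), (0, 4), (0, 5), (0, 6), (0, 7), (7, 0), (7, 1), (7, 2), (7, 3), (7, 4), (7, 5), (7, 6), (7, 7)]
Unfold 4 (reflect across v@8): 32 holes -> [(0, 0), (0, 1), (0, 2), (0, 3), (0, 4), (0, 5), (0, 6), (0, 7), (0, 8), (0, 9), (0, 10), (0, 11), (0, 12), (0, 13), (0, 14), (0, 15), (7, 0), (7, 1), (7, 2), (7, 3), (7, 4), (7, 5), (7, 6), (7, 7), (7, 8), (7, 9), (7, 10), (7, 11), (7, 12), (7, 13), (7, 14), (7, 15)]
Unfold 5 (reflect across h@8): 64 holes -> [(0, 0), (0, 1), (0, 2), (0, 3), (0, 4), (0, 5), (0, 6), (0, 7), (0, 8), (0, 9), (0, 10), (0, 11), (0, 12), (0, 13), (0, 14), (0, 15), (7, 0), (7, 1), (7, 2), (7, 3), (7, 4), (7, 5), (7, 6), (7, 7), (7, 8), (7, 9), (7, 10), (7, 11), (7, 12), (7, 13), (7, 14), (7, 15), (8, 0), (8, 1), (8, 2), (8, 3), (8, 4), (8, 5), (8, 6), (8, 7), (8, 8), (8, 9), (8, 10), (8, 11), (8, 12), (8, 13), (8, 14), (8, 15), (15, 0), (15, 1), (15, 2), (15, 3), (15, 4), (15, 5), (15, 6), (15, 7), (15, 8), (15, 9), (15, 10), (15, 11), (15, 12), (15, 13), (15, 14), (15, 15)]

Answer: OOOOOOOOOOOOOOOO
................
................
................
................
................
................
OOOOOOOOOOOOOOOO
OOOOOOOOOOOOOOOO
................
................
................
................
................
................
OOOOOOOOOOOOOOOO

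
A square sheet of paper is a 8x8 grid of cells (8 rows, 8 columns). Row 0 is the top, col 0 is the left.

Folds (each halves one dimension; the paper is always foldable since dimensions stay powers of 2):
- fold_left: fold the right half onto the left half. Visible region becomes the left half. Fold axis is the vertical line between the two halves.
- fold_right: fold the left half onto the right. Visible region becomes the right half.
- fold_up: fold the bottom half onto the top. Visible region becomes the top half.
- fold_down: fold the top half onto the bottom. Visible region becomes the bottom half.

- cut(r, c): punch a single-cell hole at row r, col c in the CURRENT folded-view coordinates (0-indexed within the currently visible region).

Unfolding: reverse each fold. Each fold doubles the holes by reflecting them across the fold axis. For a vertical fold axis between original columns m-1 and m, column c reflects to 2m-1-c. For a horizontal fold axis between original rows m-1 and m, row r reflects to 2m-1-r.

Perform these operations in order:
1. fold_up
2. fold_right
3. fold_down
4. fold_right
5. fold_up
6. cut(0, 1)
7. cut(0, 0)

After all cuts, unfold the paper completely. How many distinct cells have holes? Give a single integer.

Op 1 fold_up: fold axis h@4; visible region now rows[0,4) x cols[0,8) = 4x8
Op 2 fold_right: fold axis v@4; visible region now rows[0,4) x cols[4,8) = 4x4
Op 3 fold_down: fold axis h@2; visible region now rows[2,4) x cols[4,8) = 2x4
Op 4 fold_right: fold axis v@6; visible region now rows[2,4) x cols[6,8) = 2x2
Op 5 fold_up: fold axis h@3; visible region now rows[2,3) x cols[6,8) = 1x2
Op 6 cut(0, 1): punch at orig (2,7); cuts so far [(2, 7)]; region rows[2,3) x cols[6,8) = 1x2
Op 7 cut(0, 0): punch at orig (2,6); cuts so far [(2, 6), (2, 7)]; region rows[2,3) x cols[6,8) = 1x2
Unfold 1 (reflect across h@3): 4 holes -> [(2, 6), (2, 7), (3, 6), (3, 7)]
Unfold 2 (reflect across v@6): 8 holes -> [(2, 4), (2, 5), (2, 6), (2, 7), (3, 4), (3, 5), (3, 6), (3, 7)]
Unfold 3 (reflect across h@2): 16 holes -> [(0, 4), (0, 5), (0, 6), (0, 7), (1, 4), (1, 5), (1, 6), (1, 7), (2, 4), (2, 5), (2, 6), (2, 7), (3, 4), (3, 5), (3, 6), (3, 7)]
Unfold 4 (reflect across v@4): 32 holes -> [(0, 0), (0, 1), (0, 2), (0, 3), (0, 4), (0, 5), (0, 6), (0, 7), (1, 0), (1, 1), (1, 2), (1, 3), (1, 4), (1, 5), (1, 6), (1, 7), (2, 0), (2, 1), (2, 2), (2, 3), (2, 4), (2, 5), (2, 6), (2, 7), (3, 0), (3, 1), (3, 2), (3, 3), (3, 4), (3, 5), (3, 6), (3, 7)]
Unfold 5 (reflect across h@4): 64 holes -> [(0, 0), (0, 1), (0, 2), (0, 3), (0, 4), (0, 5), (0, 6), (0, 7), (1, 0), (1, 1), (1, 2), (1, 3), (1, 4), (1, 5), (1, 6), (1, 7), (2, 0), (2, 1), (2, 2), (2, 3), (2, 4), (2, 5), (2, 6), (2, 7), (3, 0), (3, 1), (3, 2), (3, 3), (3, 4), (3, 5), (3, 6), (3, 7), (4, 0), (4, 1), (4, 2), (4, 3), (4, 4), (4, 5), (4, 6), (4, 7), (5, 0), (5, 1), (5, 2), (5, 3), (5, 4), (5, 5), (5, 6), (5, 7), (6, 0), (6, 1), (6, 2), (6, 3), (6, 4), (6, 5), (6, 6), (6, 7), (7, 0), (7, 1), (7, 2), (7, 3), (7, 4), (7, 5), (7, 6), (7, 7)]

Answer: 64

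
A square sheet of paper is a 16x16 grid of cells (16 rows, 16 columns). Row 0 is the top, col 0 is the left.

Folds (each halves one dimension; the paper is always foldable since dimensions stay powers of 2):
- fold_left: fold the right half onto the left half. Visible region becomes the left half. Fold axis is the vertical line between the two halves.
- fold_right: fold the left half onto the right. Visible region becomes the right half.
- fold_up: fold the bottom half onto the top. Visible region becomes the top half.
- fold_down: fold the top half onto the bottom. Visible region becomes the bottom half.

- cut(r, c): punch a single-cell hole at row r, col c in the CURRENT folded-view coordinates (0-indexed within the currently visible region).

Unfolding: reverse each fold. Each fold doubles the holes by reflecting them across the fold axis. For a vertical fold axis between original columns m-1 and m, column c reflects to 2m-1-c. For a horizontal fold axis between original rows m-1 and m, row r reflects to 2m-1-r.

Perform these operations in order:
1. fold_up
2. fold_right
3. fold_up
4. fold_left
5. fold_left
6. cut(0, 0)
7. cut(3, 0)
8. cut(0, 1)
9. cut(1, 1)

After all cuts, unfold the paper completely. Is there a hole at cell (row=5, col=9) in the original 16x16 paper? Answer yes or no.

Op 1 fold_up: fold axis h@8; visible region now rows[0,8) x cols[0,16) = 8x16
Op 2 fold_right: fold axis v@8; visible region now rows[0,8) x cols[8,16) = 8x8
Op 3 fold_up: fold axis h@4; visible region now rows[0,4) x cols[8,16) = 4x8
Op 4 fold_left: fold axis v@12; visible region now rows[0,4) x cols[8,12) = 4x4
Op 5 fold_left: fold axis v@10; visible region now rows[0,4) x cols[8,10) = 4x2
Op 6 cut(0, 0): punch at orig (0,8); cuts so far [(0, 8)]; region rows[0,4) x cols[8,10) = 4x2
Op 7 cut(3, 0): punch at orig (3,8); cuts so far [(0, 8), (3, 8)]; region rows[0,4) x cols[8,10) = 4x2
Op 8 cut(0, 1): punch at orig (0,9); cuts so far [(0, 8), (0, 9), (3, 8)]; region rows[0,4) x cols[8,10) = 4x2
Op 9 cut(1, 1): punch at orig (1,9); cuts so far [(0, 8), (0, 9), (1, 9), (3, 8)]; region rows[0,4) x cols[8,10) = 4x2
Unfold 1 (reflect across v@10): 8 holes -> [(0, 8), (0, 9), (0, 10), (0, 11), (1, 9), (1, 10), (3, 8), (3, 11)]
Unfold 2 (reflect across v@12): 16 holes -> [(0, 8), (0, 9), (0, 10), (0, 11), (0, 12), (0, 13), (0, 14), (0, 15), (1, 9), (1, 10), (1, 13), (1, 14), (3, 8), (3, 11), (3, 12), (3, 15)]
Unfold 3 (reflect across h@4): 32 holes -> [(0, 8), (0, 9), (0, 10), (0, 11), (0, 12), (0, 13), (0, 14), (0, 15), (1, 9), (1, 10), (1, 13), (1, 14), (3, 8), (3, 11), (3, 12), (3, 15), (4, 8), (4, 11), (4, 12), (4, 15), (6, 9), (6, 10), (6, 13), (6, 14), (7, 8), (7, 9), (7, 10), (7, 11), (7, 12), (7, 13), (7, 14), (7, 15)]
Unfold 4 (reflect across v@8): 64 holes -> [(0, 0), (0, 1), (0, 2), (0, 3), (0, 4), (0, 5), (0, 6), (0, 7), (0, 8), (0, 9), (0, 10), (0, 11), (0, 12), (0, 13), (0, 14), (0, 15), (1, 1), (1, 2), (1, 5), (1, 6), (1, 9), (1, 10), (1, 13), (1, 14), (3, 0), (3, 3), (3, 4), (3, 7), (3, 8), (3, 11), (3, 12), (3, 15), (4, 0), (4, 3), (4, 4), (4, 7), (4, 8), (4, 11), (4, 12), (4, 15), (6, 1), (6, 2), (6, 5), (6, 6), (6, 9), (6, 10), (6, 13), (6, 14), (7, 0), (7, 1), (7, 2), (7, 3), (7, 4), (7, 5), (7, 6), (7, 7), (7, 8), (7, 9), (7, 10), (7, 11), (7, 12), (7, 13), (7, 14), (7, 15)]
Unfold 5 (reflect across h@8): 128 holes -> [(0, 0), (0, 1), (0, 2), (0, 3), (0, 4), (0, 5), (0, 6), (0, 7), (0, 8), (0, 9), (0, 10), (0, 11), (0, 12), (0, 13), (0, 14), (0, 15), (1, 1), (1, 2), (1, 5), (1, 6), (1, 9), (1, 10), (1, 13), (1, 14), (3, 0), (3, 3), (3, 4), (3, 7), (3, 8), (3, 11), (3, 12), (3, 15), (4, 0), (4, 3), (4, 4), (4, 7), (4, 8), (4, 11), (4, 12), (4, 15), (6, 1), (6, 2), (6, 5), (6, 6), (6, 9), (6, 10), (6, 13), (6, 14), (7, 0), (7, 1), (7, 2), (7, 3), (7, 4), (7, 5), (7, 6), (7, 7), (7, 8), (7, 9), (7, 10), (7, 11), (7, 12), (7, 13), (7, 14), (7, 15), (8, 0), (8, 1), (8, 2), (8, 3), (8, 4), (8, 5), (8, 6), (8, 7), (8, 8), (8, 9), (8, 10), (8, 11), (8, 12), (8, 13), (8, 14), (8, 15), (9, 1), (9, 2), (9, 5), (9, 6), (9, 9), (9, 10), (9, 13), (9, 14), (11, 0), (11, 3), (11, 4), (11, 7), (11, 8), (11, 11), (11, 12), (11, 15), (12, 0), (12, 3), (12, 4), (12, 7), (12, 8), (12, 11), (12, 12), (12, 15), (14, 1), (14, 2), (14, 5), (14, 6), (14, 9), (14, 10), (14, 13), (14, 14), (15, 0), (15, 1), (15, 2), (15, 3), (15, 4), (15, 5), (15, 6), (15, 7), (15, 8), (15, 9), (15, 10), (15, 11), (15, 12), (15, 13), (15, 14), (15, 15)]
Holes: [(0, 0), (0, 1), (0, 2), (0, 3), (0, 4), (0, 5), (0, 6), (0, 7), (0, 8), (0, 9), (0, 10), (0, 11), (0, 12), (0, 13), (0, 14), (0, 15), (1, 1), (1, 2), (1, 5), (1, 6), (1, 9), (1, 10), (1, 13), (1, 14), (3, 0), (3, 3), (3, 4), (3, 7), (3, 8), (3, 11), (3, 12), (3, 15), (4, 0), (4, 3), (4, 4), (4, 7), (4, 8), (4, 11), (4, 12), (4, 15), (6, 1), (6, 2), (6, 5), (6, 6), (6, 9), (6, 10), (6, 13), (6, 14), (7, 0), (7, 1), (7, 2), (7, 3), (7, 4), (7, 5), (7, 6), (7, 7), (7, 8), (7, 9), (7, 10), (7, 11), (7, 12), (7, 13), (7, 14), (7, 15), (8, 0), (8, 1), (8, 2), (8, 3), (8, 4), (8, 5), (8, 6), (8, 7), (8, 8), (8, 9), (8, 10), (8, 11), (8, 12), (8, 13), (8, 14), (8, 15), (9, 1), (9, 2), (9, 5), (9, 6), (9, 9), (9, 10), (9, 13), (9, 14), (11, 0), (11, 3), (11, 4), (11, 7), (11, 8), (11, 11), (11, 12), (11, 15), (12, 0), (12, 3), (12, 4), (12, 7), (12, 8), (12, 11), (12, 12), (12, 15), (14, 1), (14, 2), (14, 5), (14, 6), (14, 9), (14, 10), (14, 13), (14, 14), (15, 0), (15, 1), (15, 2), (15, 3), (15, 4), (15, 5), (15, 6), (15, 7), (15, 8), (15, 9), (15, 10), (15, 11), (15, 12), (15, 13), (15, 14), (15, 15)]

Answer: no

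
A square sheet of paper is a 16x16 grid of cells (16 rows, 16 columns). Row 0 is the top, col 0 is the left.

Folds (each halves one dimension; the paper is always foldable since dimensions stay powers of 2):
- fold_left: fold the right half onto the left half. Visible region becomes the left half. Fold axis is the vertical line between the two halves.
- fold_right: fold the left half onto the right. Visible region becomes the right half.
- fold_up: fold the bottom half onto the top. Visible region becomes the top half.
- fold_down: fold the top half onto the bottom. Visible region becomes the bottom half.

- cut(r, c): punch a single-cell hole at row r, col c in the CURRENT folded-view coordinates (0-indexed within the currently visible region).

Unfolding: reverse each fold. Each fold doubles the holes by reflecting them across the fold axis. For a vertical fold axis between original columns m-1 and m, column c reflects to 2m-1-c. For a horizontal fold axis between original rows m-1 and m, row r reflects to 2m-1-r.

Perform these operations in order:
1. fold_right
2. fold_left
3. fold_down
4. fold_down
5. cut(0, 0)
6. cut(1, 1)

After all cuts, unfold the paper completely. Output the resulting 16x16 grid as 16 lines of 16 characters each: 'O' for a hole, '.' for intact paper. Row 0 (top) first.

Answer: ................
................
.O....O..O....O.
O......OO......O
O......OO......O
.O....O..O....O.
................
................
................
................
.O....O..O....O.
O......OO......O
O......OO......O
.O....O..O....O.
................
................

Derivation:
Op 1 fold_right: fold axis v@8; visible region now rows[0,16) x cols[8,16) = 16x8
Op 2 fold_left: fold axis v@12; visible region now rows[0,16) x cols[8,12) = 16x4
Op 3 fold_down: fold axis h@8; visible region now rows[8,16) x cols[8,12) = 8x4
Op 4 fold_down: fold axis h@12; visible region now rows[12,16) x cols[8,12) = 4x4
Op 5 cut(0, 0): punch at orig (12,8); cuts so far [(12, 8)]; region rows[12,16) x cols[8,12) = 4x4
Op 6 cut(1, 1): punch at orig (13,9); cuts so far [(12, 8), (13, 9)]; region rows[12,16) x cols[8,12) = 4x4
Unfold 1 (reflect across h@12): 4 holes -> [(10, 9), (11, 8), (12, 8), (13, 9)]
Unfold 2 (reflect across h@8): 8 holes -> [(2, 9), (3, 8), (4, 8), (5, 9), (10, 9), (11, 8), (12, 8), (13, 9)]
Unfold 3 (reflect across v@12): 16 holes -> [(2, 9), (2, 14), (3, 8), (3, 15), (4, 8), (4, 15), (5, 9), (5, 14), (10, 9), (10, 14), (11, 8), (11, 15), (12, 8), (12, 15), (13, 9), (13, 14)]
Unfold 4 (reflect across v@8): 32 holes -> [(2, 1), (2, 6), (2, 9), (2, 14), (3, 0), (3, 7), (3, 8), (3, 15), (4, 0), (4, 7), (4, 8), (4, 15), (5, 1), (5, 6), (5, 9), (5, 14), (10, 1), (10, 6), (10, 9), (10, 14), (11, 0), (11, 7), (11, 8), (11, 15), (12, 0), (12, 7), (12, 8), (12, 15), (13, 1), (13, 6), (13, 9), (13, 14)]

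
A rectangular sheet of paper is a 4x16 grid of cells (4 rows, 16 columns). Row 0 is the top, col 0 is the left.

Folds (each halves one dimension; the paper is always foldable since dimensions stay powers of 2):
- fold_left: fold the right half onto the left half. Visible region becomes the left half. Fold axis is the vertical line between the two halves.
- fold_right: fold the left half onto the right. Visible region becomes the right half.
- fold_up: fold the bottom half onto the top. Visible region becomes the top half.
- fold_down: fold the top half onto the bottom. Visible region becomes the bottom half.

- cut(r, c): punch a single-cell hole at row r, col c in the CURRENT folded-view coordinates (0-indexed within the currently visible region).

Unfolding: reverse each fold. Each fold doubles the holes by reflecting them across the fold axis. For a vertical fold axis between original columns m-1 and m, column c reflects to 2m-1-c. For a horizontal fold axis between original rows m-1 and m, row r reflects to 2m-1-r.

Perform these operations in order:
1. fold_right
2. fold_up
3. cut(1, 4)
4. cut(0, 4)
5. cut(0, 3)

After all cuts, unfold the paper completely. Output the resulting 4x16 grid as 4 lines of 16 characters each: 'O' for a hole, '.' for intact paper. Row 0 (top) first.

Answer: ...OO......OO...
...O........O...
...O........O...
...OO......OO...

Derivation:
Op 1 fold_right: fold axis v@8; visible region now rows[0,4) x cols[8,16) = 4x8
Op 2 fold_up: fold axis h@2; visible region now rows[0,2) x cols[8,16) = 2x8
Op 3 cut(1, 4): punch at orig (1,12); cuts so far [(1, 12)]; region rows[0,2) x cols[8,16) = 2x8
Op 4 cut(0, 4): punch at orig (0,12); cuts so far [(0, 12), (1, 12)]; region rows[0,2) x cols[8,16) = 2x8
Op 5 cut(0, 3): punch at orig (0,11); cuts so far [(0, 11), (0, 12), (1, 12)]; region rows[0,2) x cols[8,16) = 2x8
Unfold 1 (reflect across h@2): 6 holes -> [(0, 11), (0, 12), (1, 12), (2, 12), (3, 11), (3, 12)]
Unfold 2 (reflect across v@8): 12 holes -> [(0, 3), (0, 4), (0, 11), (0, 12), (1, 3), (1, 12), (2, 3), (2, 12), (3, 3), (3, 4), (3, 11), (3, 12)]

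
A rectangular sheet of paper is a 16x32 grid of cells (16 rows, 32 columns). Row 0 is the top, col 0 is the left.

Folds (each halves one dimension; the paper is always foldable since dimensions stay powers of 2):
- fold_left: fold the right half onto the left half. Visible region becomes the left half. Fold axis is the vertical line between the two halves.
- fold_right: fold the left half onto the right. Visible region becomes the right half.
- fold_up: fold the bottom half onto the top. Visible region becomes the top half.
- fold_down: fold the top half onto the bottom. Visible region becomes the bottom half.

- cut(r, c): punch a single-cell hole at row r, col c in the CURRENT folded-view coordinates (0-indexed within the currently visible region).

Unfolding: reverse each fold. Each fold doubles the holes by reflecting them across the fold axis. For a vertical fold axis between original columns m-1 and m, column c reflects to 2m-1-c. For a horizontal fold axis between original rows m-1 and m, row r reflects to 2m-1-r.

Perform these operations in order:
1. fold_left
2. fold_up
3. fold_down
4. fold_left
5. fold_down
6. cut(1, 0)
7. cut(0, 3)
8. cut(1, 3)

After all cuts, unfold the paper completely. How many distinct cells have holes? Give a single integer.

Answer: 96

Derivation:
Op 1 fold_left: fold axis v@16; visible region now rows[0,16) x cols[0,16) = 16x16
Op 2 fold_up: fold axis h@8; visible region now rows[0,8) x cols[0,16) = 8x16
Op 3 fold_down: fold axis h@4; visible region now rows[4,8) x cols[0,16) = 4x16
Op 4 fold_left: fold axis v@8; visible region now rows[4,8) x cols[0,8) = 4x8
Op 5 fold_down: fold axis h@6; visible region now rows[6,8) x cols[0,8) = 2x8
Op 6 cut(1, 0): punch at orig (7,0); cuts so far [(7, 0)]; region rows[6,8) x cols[0,8) = 2x8
Op 7 cut(0, 3): punch at orig (6,3); cuts so far [(6, 3), (7, 0)]; region rows[6,8) x cols[0,8) = 2x8
Op 8 cut(1, 3): punch at orig (7,3); cuts so far [(6, 3), (7, 0), (7, 3)]; region rows[6,8) x cols[0,8) = 2x8
Unfold 1 (reflect across h@6): 6 holes -> [(4, 0), (4, 3), (5, 3), (6, 3), (7, 0), (7, 3)]
Unfold 2 (reflect across v@8): 12 holes -> [(4, 0), (4, 3), (4, 12), (4, 15), (5, 3), (5, 12), (6, 3), (6, 12), (7, 0), (7, 3), (7, 12), (7, 15)]
Unfold 3 (reflect across h@4): 24 holes -> [(0, 0), (0, 3), (0, 12), (0, 15), (1, 3), (1, 12), (2, 3), (2, 12), (3, 0), (3, 3), (3, 12), (3, 15), (4, 0), (4, 3), (4, 12), (4, 15), (5, 3), (5, 12), (6, 3), (6, 12), (7, 0), (7, 3), (7, 12), (7, 15)]
Unfold 4 (reflect across h@8): 48 holes -> [(0, 0), (0, 3), (0, 12), (0, 15), (1, 3), (1, 12), (2, 3), (2, 12), (3, 0), (3, 3), (3, 12), (3, 15), (4, 0), (4, 3), (4, 12), (4, 15), (5, 3), (5, 12), (6, 3), (6, 12), (7, 0), (7, 3), (7, 12), (7, 15), (8, 0), (8, 3), (8, 12), (8, 15), (9, 3), (9, 12), (10, 3), (10, 12), (11, 0), (11, 3), (11, 12), (11, 15), (12, 0), (12, 3), (12, 12), (12, 15), (13, 3), (13, 12), (14, 3), (14, 12), (15, 0), (15, 3), (15, 12), (15, 15)]
Unfold 5 (reflect across v@16): 96 holes -> [(0, 0), (0, 3), (0, 12), (0, 15), (0, 16), (0, 19), (0, 28), (0, 31), (1, 3), (1, 12), (1, 19), (1, 28), (2, 3), (2, 12), (2, 19), (2, 28), (3, 0), (3, 3), (3, 12), (3, 15), (3, 16), (3, 19), (3, 28), (3, 31), (4, 0), (4, 3), (4, 12), (4, 15), (4, 16), (4, 19), (4, 28), (4, 31), (5, 3), (5, 12), (5, 19), (5, 28), (6, 3), (6, 12), (6, 19), (6, 28), (7, 0), (7, 3), (7, 12), (7, 15), (7, 16), (7, 19), (7, 28), (7, 31), (8, 0), (8, 3), (8, 12), (8, 15), (8, 16), (8, 19), (8, 28), (8, 31), (9, 3), (9, 12), (9, 19), (9, 28), (10, 3), (10, 12), (10, 19), (10, 28), (11, 0), (11, 3), (11, 12), (11, 15), (11, 16), (11, 19), (11, 28), (11, 31), (12, 0), (12, 3), (12, 12), (12, 15), (12, 16), (12, 19), (12, 28), (12, 31), (13, 3), (13, 12), (13, 19), (13, 28), (14, 3), (14, 12), (14, 19), (14, 28), (15, 0), (15, 3), (15, 12), (15, 15), (15, 16), (15, 19), (15, 28), (15, 31)]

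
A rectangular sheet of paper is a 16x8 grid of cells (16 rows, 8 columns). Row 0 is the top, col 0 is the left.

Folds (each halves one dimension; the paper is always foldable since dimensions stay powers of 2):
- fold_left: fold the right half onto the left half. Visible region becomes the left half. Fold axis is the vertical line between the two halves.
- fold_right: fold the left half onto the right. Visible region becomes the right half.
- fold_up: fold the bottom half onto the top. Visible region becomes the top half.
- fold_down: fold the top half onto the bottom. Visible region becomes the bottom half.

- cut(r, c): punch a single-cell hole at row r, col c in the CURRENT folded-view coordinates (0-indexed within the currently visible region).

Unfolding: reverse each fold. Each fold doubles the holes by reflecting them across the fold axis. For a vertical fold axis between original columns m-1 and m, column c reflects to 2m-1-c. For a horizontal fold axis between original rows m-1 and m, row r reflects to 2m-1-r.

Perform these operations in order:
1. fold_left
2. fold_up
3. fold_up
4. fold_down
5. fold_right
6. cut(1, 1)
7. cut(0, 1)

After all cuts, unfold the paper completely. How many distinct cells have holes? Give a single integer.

Op 1 fold_left: fold axis v@4; visible region now rows[0,16) x cols[0,4) = 16x4
Op 2 fold_up: fold axis h@8; visible region now rows[0,8) x cols[0,4) = 8x4
Op 3 fold_up: fold axis h@4; visible region now rows[0,4) x cols[0,4) = 4x4
Op 4 fold_down: fold axis h@2; visible region now rows[2,4) x cols[0,4) = 2x4
Op 5 fold_right: fold axis v@2; visible region now rows[2,4) x cols[2,4) = 2x2
Op 6 cut(1, 1): punch at orig (3,3); cuts so far [(3, 3)]; region rows[2,4) x cols[2,4) = 2x2
Op 7 cut(0, 1): punch at orig (2,3); cuts so far [(2, 3), (3, 3)]; region rows[2,4) x cols[2,4) = 2x2
Unfold 1 (reflect across v@2): 4 holes -> [(2, 0), (2, 3), (3, 0), (3, 3)]
Unfold 2 (reflect across h@2): 8 holes -> [(0, 0), (0, 3), (1, 0), (1, 3), (2, 0), (2, 3), (3, 0), (3, 3)]
Unfold 3 (reflect across h@4): 16 holes -> [(0, 0), (0, 3), (1, 0), (1, 3), (2, 0), (2, 3), (3, 0), (3, 3), (4, 0), (4, 3), (5, 0), (5, 3), (6, 0), (6, 3), (7, 0), (7, 3)]
Unfold 4 (reflect across h@8): 32 holes -> [(0, 0), (0, 3), (1, 0), (1, 3), (2, 0), (2, 3), (3, 0), (3, 3), (4, 0), (4, 3), (5, 0), (5, 3), (6, 0), (6, 3), (7, 0), (7, 3), (8, 0), (8, 3), (9, 0), (9, 3), (10, 0), (10, 3), (11, 0), (11, 3), (12, 0), (12, 3), (13, 0), (13, 3), (14, 0), (14, 3), (15, 0), (15, 3)]
Unfold 5 (reflect across v@4): 64 holes -> [(0, 0), (0, 3), (0, 4), (0, 7), (1, 0), (1, 3), (1, 4), (1, 7), (2, 0), (2, 3), (2, 4), (2, 7), (3, 0), (3, 3), (3, 4), (3, 7), (4, 0), (4, 3), (4, 4), (4, 7), (5, 0), (5, 3), (5, 4), (5, 7), (6, 0), (6, 3), (6, 4), (6, 7), (7, 0), (7, 3), (7, 4), (7, 7), (8, 0), (8, 3), (8, 4), (8, 7), (9, 0), (9, 3), (9, 4), (9, 7), (10, 0), (10, 3), (10, 4), (10, 7), (11, 0), (11, 3), (11, 4), (11, 7), (12, 0), (12, 3), (12, 4), (12, 7), (13, 0), (13, 3), (13, 4), (13, 7), (14, 0), (14, 3), (14, 4), (14, 7), (15, 0), (15, 3), (15, 4), (15, 7)]

Answer: 64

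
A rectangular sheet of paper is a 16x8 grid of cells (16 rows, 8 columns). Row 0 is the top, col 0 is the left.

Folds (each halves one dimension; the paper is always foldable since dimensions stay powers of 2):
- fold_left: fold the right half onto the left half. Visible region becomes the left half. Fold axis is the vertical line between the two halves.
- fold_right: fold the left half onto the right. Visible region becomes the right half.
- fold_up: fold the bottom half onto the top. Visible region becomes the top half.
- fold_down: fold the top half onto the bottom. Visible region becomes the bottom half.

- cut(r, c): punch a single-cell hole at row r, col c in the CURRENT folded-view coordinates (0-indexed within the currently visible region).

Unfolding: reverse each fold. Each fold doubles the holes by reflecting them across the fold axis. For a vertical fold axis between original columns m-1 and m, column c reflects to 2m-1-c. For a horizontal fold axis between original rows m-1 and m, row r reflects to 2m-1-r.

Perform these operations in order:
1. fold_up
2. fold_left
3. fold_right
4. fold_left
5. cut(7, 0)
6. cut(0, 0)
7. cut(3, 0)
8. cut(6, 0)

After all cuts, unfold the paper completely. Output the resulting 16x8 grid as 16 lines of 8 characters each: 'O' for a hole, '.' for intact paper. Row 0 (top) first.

Op 1 fold_up: fold axis h@8; visible region now rows[0,8) x cols[0,8) = 8x8
Op 2 fold_left: fold axis v@4; visible region now rows[0,8) x cols[0,4) = 8x4
Op 3 fold_right: fold axis v@2; visible region now rows[0,8) x cols[2,4) = 8x2
Op 4 fold_left: fold axis v@3; visible region now rows[0,8) x cols[2,3) = 8x1
Op 5 cut(7, 0): punch at orig (7,2); cuts so far [(7, 2)]; region rows[0,8) x cols[2,3) = 8x1
Op 6 cut(0, 0): punch at orig (0,2); cuts so far [(0, 2), (7, 2)]; region rows[0,8) x cols[2,3) = 8x1
Op 7 cut(3, 0): punch at orig (3,2); cuts so far [(0, 2), (3, 2), (7, 2)]; region rows[0,8) x cols[2,3) = 8x1
Op 8 cut(6, 0): punch at orig (6,2); cuts so far [(0, 2), (3, 2), (6, 2), (7, 2)]; region rows[0,8) x cols[2,3) = 8x1
Unfold 1 (reflect across v@3): 8 holes -> [(0, 2), (0, 3), (3, 2), (3, 3), (6, 2), (6, 3), (7, 2), (7, 3)]
Unfold 2 (reflect across v@2): 16 holes -> [(0, 0), (0, 1), (0, 2), (0, 3), (3, 0), (3, 1), (3, 2), (3, 3), (6, 0), (6, 1), (6, 2), (6, 3), (7, 0), (7, 1), (7, 2), (7, 3)]
Unfold 3 (reflect across v@4): 32 holes -> [(0, 0), (0, 1), (0, 2), (0, 3), (0, 4), (0, 5), (0, 6), (0, 7), (3, 0), (3, 1), (3, 2), (3, 3), (3, 4), (3, 5), (3, 6), (3, 7), (6, 0), (6, 1), (6, 2), (6, 3), (6, 4), (6, 5), (6, 6), (6, 7), (7, 0), (7, 1), (7, 2), (7, 3), (7, 4), (7, 5), (7, 6), (7, 7)]
Unfold 4 (reflect across h@8): 64 holes -> [(0, 0), (0, 1), (0, 2), (0, 3), (0, 4), (0, 5), (0, 6), (0, 7), (3, 0), (3, 1), (3, 2), (3, 3), (3, 4), (3, 5), (3, 6), (3, 7), (6, 0), (6, 1), (6, 2), (6, 3), (6, 4), (6, 5), (6, 6), (6, 7), (7, 0), (7, 1), (7, 2), (7, 3), (7, 4), (7, 5), (7, 6), (7, 7), (8, 0), (8, 1), (8, 2), (8, 3), (8, 4), (8, 5), (8, 6), (8, 7), (9, 0), (9, 1), (9, 2), (9, 3), (9, 4), (9, 5), (9, 6), (9, 7), (12, 0), (12, 1), (12, 2), (12, 3), (12, 4), (12, 5), (12, 6), (12, 7), (15, 0), (15, 1), (15, 2), (15, 3), (15, 4), (15, 5), (15, 6), (15, 7)]

Answer: OOOOOOOO
........
........
OOOOOOOO
........
........
OOOOOOOO
OOOOOOOO
OOOOOOOO
OOOOOOOO
........
........
OOOOOOOO
........
........
OOOOOOOO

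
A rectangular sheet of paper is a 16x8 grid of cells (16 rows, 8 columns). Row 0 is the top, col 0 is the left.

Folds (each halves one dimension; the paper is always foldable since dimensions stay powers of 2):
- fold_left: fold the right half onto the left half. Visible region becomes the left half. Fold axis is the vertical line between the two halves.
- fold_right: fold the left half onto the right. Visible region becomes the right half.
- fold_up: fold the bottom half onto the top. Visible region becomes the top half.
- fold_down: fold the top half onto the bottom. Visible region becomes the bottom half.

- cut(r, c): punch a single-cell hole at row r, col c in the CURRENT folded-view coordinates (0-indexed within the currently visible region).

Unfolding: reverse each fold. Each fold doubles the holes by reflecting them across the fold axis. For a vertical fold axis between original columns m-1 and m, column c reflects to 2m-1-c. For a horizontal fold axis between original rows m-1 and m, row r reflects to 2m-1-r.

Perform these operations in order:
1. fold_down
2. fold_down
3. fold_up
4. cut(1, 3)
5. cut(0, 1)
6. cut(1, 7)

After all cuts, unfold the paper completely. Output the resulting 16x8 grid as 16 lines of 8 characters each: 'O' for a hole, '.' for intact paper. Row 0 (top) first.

Op 1 fold_down: fold axis h@8; visible region now rows[8,16) x cols[0,8) = 8x8
Op 2 fold_down: fold axis h@12; visible region now rows[12,16) x cols[0,8) = 4x8
Op 3 fold_up: fold axis h@14; visible region now rows[12,14) x cols[0,8) = 2x8
Op 4 cut(1, 3): punch at orig (13,3); cuts so far [(13, 3)]; region rows[12,14) x cols[0,8) = 2x8
Op 5 cut(0, 1): punch at orig (12,1); cuts so far [(12, 1), (13, 3)]; region rows[12,14) x cols[0,8) = 2x8
Op 6 cut(1, 7): punch at orig (13,7); cuts so far [(12, 1), (13, 3), (13, 7)]; region rows[12,14) x cols[0,8) = 2x8
Unfold 1 (reflect across h@14): 6 holes -> [(12, 1), (13, 3), (13, 7), (14, 3), (14, 7), (15, 1)]
Unfold 2 (reflect across h@12): 12 holes -> [(8, 1), (9, 3), (9, 7), (10, 3), (10, 7), (11, 1), (12, 1), (13, 3), (13, 7), (14, 3), (14, 7), (15, 1)]
Unfold 3 (reflect across h@8): 24 holes -> [(0, 1), (1, 3), (1, 7), (2, 3), (2, 7), (3, 1), (4, 1), (5, 3), (5, 7), (6, 3), (6, 7), (7, 1), (8, 1), (9, 3), (9, 7), (10, 3), (10, 7), (11, 1), (12, 1), (13, 3), (13, 7), (14, 3), (14, 7), (15, 1)]

Answer: .O......
...O...O
...O...O
.O......
.O......
...O...O
...O...O
.O......
.O......
...O...O
...O...O
.O......
.O......
...O...O
...O...O
.O......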